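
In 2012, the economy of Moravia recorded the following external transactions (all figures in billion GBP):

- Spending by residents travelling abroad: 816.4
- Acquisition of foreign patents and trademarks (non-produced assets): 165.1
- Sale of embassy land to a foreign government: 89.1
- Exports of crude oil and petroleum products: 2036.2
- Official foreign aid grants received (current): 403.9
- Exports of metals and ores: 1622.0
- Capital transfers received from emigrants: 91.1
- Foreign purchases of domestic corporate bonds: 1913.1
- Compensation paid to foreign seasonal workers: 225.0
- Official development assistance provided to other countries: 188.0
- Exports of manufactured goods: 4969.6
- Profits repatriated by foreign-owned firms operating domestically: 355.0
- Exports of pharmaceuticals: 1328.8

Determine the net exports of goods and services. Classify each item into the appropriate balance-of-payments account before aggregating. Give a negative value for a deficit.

Goods: 2036.2 + 1328.8 + 4969.6 + 1622.0 = 9956.6
Services: -816.4
Trade balance = 9956.6 + (-816.4) = 9140.2
(Excluded from the trade balance — capital account: acquisition of foreign patents and trademarks (non-produced assets) 165.1, sale of embassy land to a foreign government 89.1, capital transfers received from emigrants 91.1; secondary income: official foreign aid grants received (current) 403.9, official development assistance provided to other countries 188.0; financial account: foreign purchases of domestic corporate bonds 1913.1; primary income: compensation paid to foreign seasonal workers 225.0, profits repatriated by foreign-owned firms operating domestically 355.0.)

9140.2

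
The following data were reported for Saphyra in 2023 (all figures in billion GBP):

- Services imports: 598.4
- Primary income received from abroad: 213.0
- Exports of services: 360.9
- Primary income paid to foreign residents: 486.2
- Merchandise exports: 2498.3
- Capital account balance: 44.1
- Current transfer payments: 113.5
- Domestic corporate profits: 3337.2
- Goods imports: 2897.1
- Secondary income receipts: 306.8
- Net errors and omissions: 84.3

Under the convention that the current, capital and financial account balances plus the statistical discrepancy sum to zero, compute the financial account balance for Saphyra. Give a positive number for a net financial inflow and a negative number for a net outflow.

Goods balance = 2498.3 - 2897.1 = -398.8
Services balance = 360.9 - 598.4 = -237.5
Trade balance (goods + services) = -398.8 + (-237.5) = -636.3
Net primary income = 213.0 - 486.2 = -273.2
Net secondary income = 306.8 - 113.5 = 193.3
Current account = -636.3 + (-273.2) + 193.3 = -716.2
Financial account = -(-716.2 + 44.1 + 84.3) = 587.8

587.8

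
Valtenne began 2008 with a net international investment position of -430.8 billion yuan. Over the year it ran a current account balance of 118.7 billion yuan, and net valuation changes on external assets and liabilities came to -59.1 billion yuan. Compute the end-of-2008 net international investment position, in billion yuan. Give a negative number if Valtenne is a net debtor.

Change in NIIP = current account + net valuation change = 118.7 + (-59.1) = 59.6
End-of-year NIIP = -430.8 + 59.6 = -371.2

-371.2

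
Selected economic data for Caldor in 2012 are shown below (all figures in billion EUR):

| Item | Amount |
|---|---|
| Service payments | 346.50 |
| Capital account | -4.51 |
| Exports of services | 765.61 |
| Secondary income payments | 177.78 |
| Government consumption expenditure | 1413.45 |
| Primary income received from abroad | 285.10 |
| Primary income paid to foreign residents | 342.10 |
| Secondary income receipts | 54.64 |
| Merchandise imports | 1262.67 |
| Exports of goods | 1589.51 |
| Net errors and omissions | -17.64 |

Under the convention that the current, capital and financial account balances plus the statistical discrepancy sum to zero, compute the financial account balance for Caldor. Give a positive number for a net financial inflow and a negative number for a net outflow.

-543.66

Goods balance = 1589.51 - 1262.67 = 326.84
Services balance = 765.61 - 346.50 = 419.11
Trade balance (goods + services) = 326.84 + 419.11 = 745.95
Net primary income = 285.10 - 342.10 = -57.00
Net secondary income = 54.64 - 177.78 = -123.14
Current account = 745.95 + (-57.00) + (-123.14) = 565.81
Financial account = -(565.81 + (-4.51) + (-17.64)) = -543.66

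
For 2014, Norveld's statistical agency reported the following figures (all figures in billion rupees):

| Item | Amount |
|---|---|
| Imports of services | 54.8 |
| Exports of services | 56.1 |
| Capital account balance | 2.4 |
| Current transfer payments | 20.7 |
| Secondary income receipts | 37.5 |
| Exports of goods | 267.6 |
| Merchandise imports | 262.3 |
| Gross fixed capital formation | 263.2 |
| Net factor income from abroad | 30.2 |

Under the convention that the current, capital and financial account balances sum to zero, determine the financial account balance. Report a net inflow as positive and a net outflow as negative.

Goods balance = 267.6 - 262.3 = 5.3
Services balance = 56.1 - 54.8 = 1.3
Trade balance (goods + services) = 5.3 + 1.3 = 6.6
Net primary income = 30.2
Net secondary income = 37.5 - 20.7 = 16.8
Current account = 6.6 + 30.2 + 16.8 = 53.6
Financial account = -(53.6 + 2.4) = -56.0

-56.0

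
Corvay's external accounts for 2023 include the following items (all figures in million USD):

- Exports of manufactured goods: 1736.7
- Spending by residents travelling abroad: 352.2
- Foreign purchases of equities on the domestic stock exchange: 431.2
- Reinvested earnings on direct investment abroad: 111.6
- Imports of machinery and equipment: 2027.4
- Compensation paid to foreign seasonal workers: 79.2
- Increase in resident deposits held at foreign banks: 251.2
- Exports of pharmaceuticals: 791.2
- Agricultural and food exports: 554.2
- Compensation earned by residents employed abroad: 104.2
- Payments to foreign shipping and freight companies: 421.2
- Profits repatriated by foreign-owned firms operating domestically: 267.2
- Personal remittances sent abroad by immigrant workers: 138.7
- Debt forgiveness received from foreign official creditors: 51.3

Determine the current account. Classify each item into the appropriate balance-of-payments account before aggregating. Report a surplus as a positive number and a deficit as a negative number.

12.0

Goods: 791.2 + 1736.7 + 554.2 - 2027.4 = 1054.7
Services: -421.2 - 352.2 = -773.4
Primary income: 104.2 - 267.2 - 79.2 + 111.6 = -130.6
Secondary income: -138.7
Current account = 1054.7 + (-773.4) + (-130.6) + (-138.7) = 12.0
(Excluded from the current account — financial account: foreign purchases of equities on the domestic stock exchange 431.2, increase in resident deposits held at foreign banks 251.2; capital account: debt forgiveness received from foreign official creditors 51.3.)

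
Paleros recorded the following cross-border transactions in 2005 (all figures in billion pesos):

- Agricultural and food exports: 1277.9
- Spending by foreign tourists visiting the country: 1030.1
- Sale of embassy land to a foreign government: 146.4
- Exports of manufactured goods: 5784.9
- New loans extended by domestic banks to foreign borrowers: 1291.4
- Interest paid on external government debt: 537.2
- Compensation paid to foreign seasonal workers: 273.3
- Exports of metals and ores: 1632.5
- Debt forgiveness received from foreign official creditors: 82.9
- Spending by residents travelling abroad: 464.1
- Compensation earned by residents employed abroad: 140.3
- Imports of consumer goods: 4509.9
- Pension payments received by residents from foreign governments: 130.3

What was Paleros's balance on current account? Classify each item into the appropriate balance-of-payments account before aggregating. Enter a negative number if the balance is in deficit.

Goods: 5784.9 + 1632.5 - 4509.9 + 1277.9 = 4185.4
Services: -464.1 + 1030.1 = 566.0
Primary income: -273.3 + 140.3 - 537.2 = -670.2
Secondary income: 130.3
Current account = 4185.4 + 566.0 + (-670.2) + 130.3 = 4211.5
(Excluded from the current account — capital account: sale of embassy land to a foreign government 146.4, debt forgiveness received from foreign official creditors 82.9; financial account: new loans extended by domestic banks to foreign borrowers 1291.4.)

4211.5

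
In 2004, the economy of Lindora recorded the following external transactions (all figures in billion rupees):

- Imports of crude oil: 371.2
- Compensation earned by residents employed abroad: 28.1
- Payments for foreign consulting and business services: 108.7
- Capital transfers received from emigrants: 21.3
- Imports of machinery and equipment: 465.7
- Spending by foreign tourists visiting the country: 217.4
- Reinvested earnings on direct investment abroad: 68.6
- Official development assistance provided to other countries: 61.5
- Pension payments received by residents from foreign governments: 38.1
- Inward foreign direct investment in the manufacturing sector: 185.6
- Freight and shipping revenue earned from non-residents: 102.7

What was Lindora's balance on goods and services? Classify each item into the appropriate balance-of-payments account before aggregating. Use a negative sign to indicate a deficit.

Goods: -465.7 - 371.2 = -836.9
Services: 217.4 - 108.7 + 102.7 = 211.4
Trade balance = -836.9 + 211.4 = -625.5
(Excluded from the trade balance — primary income: compensation earned by residents employed abroad 28.1, reinvested earnings on direct investment abroad 68.6; capital account: capital transfers received from emigrants 21.3; secondary income: official development assistance provided to other countries 61.5, pension payments received by residents from foreign governments 38.1; financial account: inward foreign direct investment in the manufacturing sector 185.6.)

-625.5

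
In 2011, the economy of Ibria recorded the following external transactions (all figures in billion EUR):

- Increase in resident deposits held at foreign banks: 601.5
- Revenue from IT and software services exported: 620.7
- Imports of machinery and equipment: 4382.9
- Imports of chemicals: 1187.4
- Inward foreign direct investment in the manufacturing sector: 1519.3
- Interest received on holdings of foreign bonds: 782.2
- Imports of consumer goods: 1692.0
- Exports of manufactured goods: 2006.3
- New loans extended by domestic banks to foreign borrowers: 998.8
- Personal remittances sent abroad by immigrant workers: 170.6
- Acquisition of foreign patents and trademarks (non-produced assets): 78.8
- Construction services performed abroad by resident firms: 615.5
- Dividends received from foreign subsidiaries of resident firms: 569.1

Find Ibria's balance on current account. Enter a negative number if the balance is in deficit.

Goods: -1187.4 + 2006.3 - 4382.9 - 1692.0 = -5256.0
Services: 620.7 + 615.5 = 1236.2
Primary income: 569.1 + 782.2 = 1351.3
Secondary income: -170.6
Current account = (-5256.0) + 1236.2 + 1351.3 + (-170.6) = -2839.1
(Excluded from the current account — financial account: increase in resident deposits held at foreign banks 601.5, inward foreign direct investment in the manufacturing sector 1519.3, new loans extended by domestic banks to foreign borrowers 998.8; capital account: acquisition of foreign patents and trademarks (non-produced assets) 78.8.)

-2839.1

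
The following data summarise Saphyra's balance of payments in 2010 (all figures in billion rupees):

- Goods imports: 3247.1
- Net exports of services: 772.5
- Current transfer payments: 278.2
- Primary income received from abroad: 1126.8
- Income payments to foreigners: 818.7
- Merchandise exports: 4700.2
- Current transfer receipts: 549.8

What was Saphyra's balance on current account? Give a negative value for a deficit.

Goods balance = 4700.2 - 3247.1 = 1453.1
Services balance = 772.5
Trade balance (goods + services) = 1453.1 + 772.5 = 2225.6
Net primary income = 1126.8 - 818.7 = 308.1
Net secondary income = 549.8 - 278.2 = 271.6
Current account = 2225.6 + 308.1 + 271.6 = 2805.3

2805.3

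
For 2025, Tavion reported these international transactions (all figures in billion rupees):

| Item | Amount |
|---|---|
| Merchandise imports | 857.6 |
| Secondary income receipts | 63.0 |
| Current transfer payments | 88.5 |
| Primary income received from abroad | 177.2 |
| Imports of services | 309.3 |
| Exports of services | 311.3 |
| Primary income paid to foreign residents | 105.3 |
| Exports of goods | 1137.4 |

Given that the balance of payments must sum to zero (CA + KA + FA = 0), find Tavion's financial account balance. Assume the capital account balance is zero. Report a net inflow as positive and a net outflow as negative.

Goods balance = 1137.4 - 857.6 = 279.8
Services balance = 311.3 - 309.3 = 2.0
Trade balance (goods + services) = 279.8 + 2.0 = 281.8
Net primary income = 177.2 - 105.3 = 71.9
Net secondary income = 63.0 - 88.5 = -25.5
Current account = 281.8 + 71.9 + (-25.5) = 328.2
Financial account = -(328.2) = -328.2

-328.2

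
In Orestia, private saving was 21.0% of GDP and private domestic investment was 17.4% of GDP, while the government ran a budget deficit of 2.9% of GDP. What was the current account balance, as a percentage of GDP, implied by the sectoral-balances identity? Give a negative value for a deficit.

0.7

By the sectoral-balances identity, CA = (S_private - I) + (T - G).
Private balance = 21.0 - 17.4 = 3.6
Government balance (T - G) = -2.9
CA = 3.6 + (-2.9) = 0.7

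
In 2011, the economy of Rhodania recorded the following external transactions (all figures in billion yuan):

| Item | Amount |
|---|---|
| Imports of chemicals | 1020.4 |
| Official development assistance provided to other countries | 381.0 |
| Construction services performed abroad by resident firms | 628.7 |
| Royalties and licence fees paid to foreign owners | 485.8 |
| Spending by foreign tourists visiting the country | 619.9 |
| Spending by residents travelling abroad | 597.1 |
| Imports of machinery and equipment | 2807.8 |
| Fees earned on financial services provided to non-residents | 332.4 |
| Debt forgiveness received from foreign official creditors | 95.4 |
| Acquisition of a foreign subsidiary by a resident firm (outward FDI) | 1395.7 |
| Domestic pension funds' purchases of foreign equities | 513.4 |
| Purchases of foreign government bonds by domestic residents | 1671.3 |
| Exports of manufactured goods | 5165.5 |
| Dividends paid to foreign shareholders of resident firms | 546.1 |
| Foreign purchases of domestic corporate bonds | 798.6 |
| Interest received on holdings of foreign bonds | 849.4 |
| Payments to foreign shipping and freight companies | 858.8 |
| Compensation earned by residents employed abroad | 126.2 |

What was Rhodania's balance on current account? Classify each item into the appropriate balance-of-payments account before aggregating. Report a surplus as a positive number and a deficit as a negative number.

Goods: -1020.4 + 5165.5 - 2807.8 = 1337.3
Services: 332.4 + 628.7 + 619.9 - 485.8 - 597.1 - 858.8 = -360.7
Primary income: 126.2 - 546.1 + 849.4 = 429.5
Secondary income: -381.0
Current account = 1337.3 + (-360.7) + 429.5 + (-381.0) = 1025.1
(Excluded from the current account — capital account: debt forgiveness received from foreign official creditors 95.4; financial account: acquisition of a foreign subsidiary by a resident firm (outward FDI) 1395.7, domestic pension funds' purchases of foreign equities 513.4, purchases of foreign government bonds by domestic residents 1671.3, foreign purchases of domestic corporate bonds 798.6.)

1025.1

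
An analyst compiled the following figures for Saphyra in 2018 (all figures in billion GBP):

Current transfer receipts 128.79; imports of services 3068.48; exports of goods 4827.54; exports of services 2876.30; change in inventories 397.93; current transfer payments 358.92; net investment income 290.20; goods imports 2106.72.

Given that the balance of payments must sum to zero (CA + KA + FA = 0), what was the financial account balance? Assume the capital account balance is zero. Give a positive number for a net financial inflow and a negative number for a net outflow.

-2588.71

Goods balance = 4827.54 - 2106.72 = 2720.82
Services balance = 2876.30 - 3068.48 = -192.18
Trade balance (goods + services) = 2720.82 + (-192.18) = 2528.64
Net primary income = 290.20
Net secondary income = 128.79 - 358.92 = -230.13
Current account = 2528.64 + 290.20 + (-230.13) = 2588.71
Financial account = -(2588.71) = -2588.71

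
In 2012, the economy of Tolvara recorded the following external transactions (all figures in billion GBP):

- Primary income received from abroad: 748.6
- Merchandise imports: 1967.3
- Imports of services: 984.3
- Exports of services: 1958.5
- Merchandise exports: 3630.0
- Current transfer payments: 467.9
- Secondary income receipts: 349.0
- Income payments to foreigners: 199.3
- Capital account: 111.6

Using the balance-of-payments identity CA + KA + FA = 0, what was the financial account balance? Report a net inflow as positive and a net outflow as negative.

Goods balance = 3630.0 - 1967.3 = 1662.7
Services balance = 1958.5 - 984.3 = 974.2
Trade balance (goods + services) = 1662.7 + 974.2 = 2636.9
Net primary income = 748.6 - 199.3 = 549.3
Net secondary income = 349.0 - 467.9 = -118.9
Current account = 2636.9 + 549.3 + (-118.9) = 3067.3
Financial account = -(3067.3 + 111.6) = -3178.9

-3178.9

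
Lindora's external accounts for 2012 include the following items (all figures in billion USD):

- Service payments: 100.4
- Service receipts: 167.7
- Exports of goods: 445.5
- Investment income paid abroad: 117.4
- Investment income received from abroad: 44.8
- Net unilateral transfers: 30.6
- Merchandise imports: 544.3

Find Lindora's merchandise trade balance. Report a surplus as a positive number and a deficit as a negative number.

-98.8

Goods balance = 445.5 - 544.3 = -98.8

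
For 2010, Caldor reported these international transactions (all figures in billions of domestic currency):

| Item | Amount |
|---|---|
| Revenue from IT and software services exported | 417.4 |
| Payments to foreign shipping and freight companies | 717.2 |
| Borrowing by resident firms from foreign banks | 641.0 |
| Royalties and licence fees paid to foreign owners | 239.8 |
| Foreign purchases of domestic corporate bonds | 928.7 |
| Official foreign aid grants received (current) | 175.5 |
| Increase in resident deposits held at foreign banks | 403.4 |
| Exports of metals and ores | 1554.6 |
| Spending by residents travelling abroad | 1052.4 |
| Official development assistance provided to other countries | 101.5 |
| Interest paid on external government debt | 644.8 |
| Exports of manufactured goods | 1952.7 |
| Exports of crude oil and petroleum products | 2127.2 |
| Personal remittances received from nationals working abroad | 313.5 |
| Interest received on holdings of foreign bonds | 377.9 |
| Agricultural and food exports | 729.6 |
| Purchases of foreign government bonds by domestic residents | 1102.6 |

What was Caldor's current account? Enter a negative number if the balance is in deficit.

Goods: 729.6 + 2127.2 + 1554.6 + 1952.7 = 6364.1
Services: -717.2 - 239.8 + 417.4 - 1052.4 = -1592.0
Primary income: 377.9 - 644.8 = -266.9
Secondary income: 313.5 - 101.5 + 175.5 = 387.5
Current account = 6364.1 + (-1592.0) + (-266.9) + 387.5 = 4892.7
(Excluded from the current account — financial account: borrowing by resident firms from foreign banks 641.0, foreign purchases of domestic corporate bonds 928.7, increase in resident deposits held at foreign banks 403.4, purchases of foreign government bonds by domestic residents 1102.6.)

4892.7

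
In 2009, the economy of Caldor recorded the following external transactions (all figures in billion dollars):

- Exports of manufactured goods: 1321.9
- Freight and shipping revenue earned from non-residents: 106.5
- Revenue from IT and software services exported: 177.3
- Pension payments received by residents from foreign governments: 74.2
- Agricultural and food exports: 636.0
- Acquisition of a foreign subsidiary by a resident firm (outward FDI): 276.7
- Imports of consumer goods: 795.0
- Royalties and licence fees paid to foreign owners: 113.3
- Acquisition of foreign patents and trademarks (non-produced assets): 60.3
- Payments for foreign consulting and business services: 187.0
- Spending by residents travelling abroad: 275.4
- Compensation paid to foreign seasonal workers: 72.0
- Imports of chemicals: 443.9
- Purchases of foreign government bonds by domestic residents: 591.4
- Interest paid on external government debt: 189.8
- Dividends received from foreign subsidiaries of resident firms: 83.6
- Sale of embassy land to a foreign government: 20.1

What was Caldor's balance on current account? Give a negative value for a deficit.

323.1

Goods: 636.0 + 1321.9 - 795.0 - 443.9 = 719.0
Services: 177.3 + 106.5 - 275.4 - 187.0 - 113.3 = -291.9
Primary income: -72.0 + 83.6 - 189.8 = -178.2
Secondary income: 74.2
Current account = 719.0 + (-291.9) + (-178.2) + 74.2 = 323.1
(Excluded from the current account — financial account: acquisition of a foreign subsidiary by a resident firm (outward FDI) 276.7, purchases of foreign government bonds by domestic residents 591.4; capital account: acquisition of foreign patents and trademarks (non-produced assets) 60.3, sale of embassy land to a foreign government 20.1.)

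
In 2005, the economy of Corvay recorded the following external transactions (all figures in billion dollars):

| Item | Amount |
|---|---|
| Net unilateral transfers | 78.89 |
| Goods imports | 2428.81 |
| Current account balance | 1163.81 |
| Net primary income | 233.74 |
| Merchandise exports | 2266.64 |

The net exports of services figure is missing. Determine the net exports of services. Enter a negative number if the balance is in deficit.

Current account = goods balance + services balance + net primary income + net secondary income
Sum of the known components = 150.46
Net exports of services = CA - (known components) = 1163.81 - 150.46 = 1013.35

1013.35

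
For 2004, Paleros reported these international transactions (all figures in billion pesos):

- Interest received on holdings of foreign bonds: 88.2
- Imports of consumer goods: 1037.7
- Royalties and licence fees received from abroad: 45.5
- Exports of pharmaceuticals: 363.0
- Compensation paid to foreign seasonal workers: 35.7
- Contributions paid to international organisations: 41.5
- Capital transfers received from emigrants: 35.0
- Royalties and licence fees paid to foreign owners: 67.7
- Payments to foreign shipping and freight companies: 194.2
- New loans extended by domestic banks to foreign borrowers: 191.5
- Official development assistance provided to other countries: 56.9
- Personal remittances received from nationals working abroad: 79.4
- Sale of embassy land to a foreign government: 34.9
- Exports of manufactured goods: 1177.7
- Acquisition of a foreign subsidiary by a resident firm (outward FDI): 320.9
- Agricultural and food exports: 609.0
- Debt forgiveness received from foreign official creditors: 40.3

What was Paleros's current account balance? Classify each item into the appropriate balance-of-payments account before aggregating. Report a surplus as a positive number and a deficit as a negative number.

929.1

Goods: 1177.7 + 363.0 - 1037.7 + 609.0 = 1112.0
Services: 45.5 - 194.2 - 67.7 = -216.4
Primary income: -35.7 + 88.2 = 52.5
Secondary income: -41.5 - 56.9 + 79.4 = -19.0
Current account = 1112.0 + (-216.4) + 52.5 + (-19.0) = 929.1
(Excluded from the current account — capital account: capital transfers received from emigrants 35.0, sale of embassy land to a foreign government 34.9, debt forgiveness received from foreign official creditors 40.3; financial account: new loans extended by domestic banks to foreign borrowers 191.5, acquisition of a foreign subsidiary by a resident firm (outward FDI) 320.9.)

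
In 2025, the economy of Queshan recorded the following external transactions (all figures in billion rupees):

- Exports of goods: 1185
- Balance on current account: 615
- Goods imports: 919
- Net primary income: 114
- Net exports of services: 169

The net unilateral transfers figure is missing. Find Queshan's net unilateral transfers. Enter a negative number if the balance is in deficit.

Current account = goods balance + services balance + net primary income + net secondary income
Sum of the known components = 549
Net unilateral transfers = CA - (known components) = 615 - 549 = 66

66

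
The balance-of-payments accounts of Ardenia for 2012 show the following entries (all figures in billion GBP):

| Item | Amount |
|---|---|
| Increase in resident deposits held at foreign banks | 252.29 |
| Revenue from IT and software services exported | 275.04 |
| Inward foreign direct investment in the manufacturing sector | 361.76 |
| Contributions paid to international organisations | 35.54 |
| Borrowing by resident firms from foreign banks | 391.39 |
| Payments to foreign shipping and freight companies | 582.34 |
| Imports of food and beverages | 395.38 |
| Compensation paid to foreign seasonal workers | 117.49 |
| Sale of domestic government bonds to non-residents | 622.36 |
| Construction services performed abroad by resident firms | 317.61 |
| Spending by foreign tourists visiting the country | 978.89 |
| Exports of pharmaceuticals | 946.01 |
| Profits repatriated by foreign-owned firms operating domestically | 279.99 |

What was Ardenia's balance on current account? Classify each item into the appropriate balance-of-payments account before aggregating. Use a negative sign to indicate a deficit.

Goods: -395.38 + 946.01 = 550.63
Services: 317.61 + 275.04 - 582.34 + 978.89 = 989.20
Primary income: -279.99 - 117.49 = -397.48
Secondary income: -35.54
Current account = 550.63 + 989.20 + (-397.48) + (-35.54) = 1106.81
(Excluded from the current account — financial account: increase in resident deposits held at foreign banks 252.29, inward foreign direct investment in the manufacturing sector 361.76, borrowing by resident firms from foreign banks 391.39, sale of domestic government bonds to non-residents 622.36.)

1106.81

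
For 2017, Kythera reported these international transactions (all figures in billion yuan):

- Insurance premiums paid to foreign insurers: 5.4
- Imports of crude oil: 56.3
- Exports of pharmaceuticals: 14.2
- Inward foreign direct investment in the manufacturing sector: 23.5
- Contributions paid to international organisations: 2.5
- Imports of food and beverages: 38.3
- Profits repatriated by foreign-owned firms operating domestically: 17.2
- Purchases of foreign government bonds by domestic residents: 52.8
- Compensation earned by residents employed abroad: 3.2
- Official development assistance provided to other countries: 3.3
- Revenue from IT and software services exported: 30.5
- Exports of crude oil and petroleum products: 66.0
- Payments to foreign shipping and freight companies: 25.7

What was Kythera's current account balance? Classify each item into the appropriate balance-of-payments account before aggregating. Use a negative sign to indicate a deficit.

-34.8

Goods: 14.2 + 66.0 - 38.3 - 56.3 = -14.4
Services: 30.5 - 5.4 - 25.7 = -0.6
Primary income: -17.2 + 3.2 = -14.0
Secondary income: -3.3 - 2.5 = -5.8
Current account = (-14.4) + (-0.6) + (-14.0) + (-5.8) = -34.8
(Excluded from the current account — financial account: inward foreign direct investment in the manufacturing sector 23.5, purchases of foreign government bonds by domestic residents 52.8.)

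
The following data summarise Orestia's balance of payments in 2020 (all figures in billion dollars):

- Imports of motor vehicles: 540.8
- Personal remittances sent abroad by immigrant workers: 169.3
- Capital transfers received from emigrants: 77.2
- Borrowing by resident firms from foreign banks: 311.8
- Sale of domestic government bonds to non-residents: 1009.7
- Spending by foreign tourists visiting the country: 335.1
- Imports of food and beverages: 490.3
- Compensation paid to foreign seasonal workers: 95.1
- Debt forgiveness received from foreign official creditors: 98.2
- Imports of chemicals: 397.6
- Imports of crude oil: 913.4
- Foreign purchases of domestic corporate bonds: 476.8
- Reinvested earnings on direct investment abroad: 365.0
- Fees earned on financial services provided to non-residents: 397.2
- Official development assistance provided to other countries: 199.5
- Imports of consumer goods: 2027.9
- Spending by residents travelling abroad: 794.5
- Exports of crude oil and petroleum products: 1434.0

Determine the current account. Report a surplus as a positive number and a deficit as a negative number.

-3097.1

Goods: -2027.9 + 1434.0 - 540.8 - 397.6 - 913.4 - 490.3 = -2936.0
Services: 335.1 - 794.5 + 397.2 = -62.2
Primary income: 365.0 - 95.1 = 269.9
Secondary income: -199.5 - 169.3 = -368.8
Current account = (-2936.0) + (-62.2) + 269.9 + (-368.8) = -3097.1
(Excluded from the current account — capital account: capital transfers received from emigrants 77.2, debt forgiveness received from foreign official creditors 98.2; financial account: borrowing by resident firms from foreign banks 311.8, sale of domestic government bonds to non-residents 1009.7, foreign purchases of domestic corporate bonds 476.8.)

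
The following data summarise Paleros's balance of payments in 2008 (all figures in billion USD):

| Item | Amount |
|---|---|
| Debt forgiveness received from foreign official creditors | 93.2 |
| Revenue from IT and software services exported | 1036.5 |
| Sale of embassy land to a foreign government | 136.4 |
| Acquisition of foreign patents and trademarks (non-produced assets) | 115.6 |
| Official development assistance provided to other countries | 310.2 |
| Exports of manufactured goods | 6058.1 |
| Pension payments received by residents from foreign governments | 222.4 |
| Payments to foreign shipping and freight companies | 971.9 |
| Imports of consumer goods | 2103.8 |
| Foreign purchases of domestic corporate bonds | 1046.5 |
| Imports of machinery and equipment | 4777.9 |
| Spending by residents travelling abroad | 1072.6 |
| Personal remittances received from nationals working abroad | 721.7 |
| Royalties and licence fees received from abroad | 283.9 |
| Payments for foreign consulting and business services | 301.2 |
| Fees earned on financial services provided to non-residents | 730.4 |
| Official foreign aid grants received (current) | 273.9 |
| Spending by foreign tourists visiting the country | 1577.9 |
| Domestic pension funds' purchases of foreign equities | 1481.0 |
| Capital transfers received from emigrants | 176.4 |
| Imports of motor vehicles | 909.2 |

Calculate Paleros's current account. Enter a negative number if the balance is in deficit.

Goods: -4777.9 - 909.2 - 2103.8 + 6058.1 = -1732.8
Services: 1577.9 - 971.9 - 301.2 + 1036.5 + 283.9 - 1072.6 + 730.4 = 1283.0
Secondary income: 273.9 + 222.4 - 310.2 + 721.7 = 907.8
Current account = (-1732.8) + 1283.0 + 907.8 = 458.0
(Excluded from the current account — capital account: debt forgiveness received from foreign official creditors 93.2, sale of embassy land to a foreign government 136.4, acquisition of foreign patents and trademarks (non-produced assets) 115.6, capital transfers received from emigrants 176.4; financial account: foreign purchases of domestic corporate bonds 1046.5, domestic pension funds' purchases of foreign equities 1481.0.)

458.0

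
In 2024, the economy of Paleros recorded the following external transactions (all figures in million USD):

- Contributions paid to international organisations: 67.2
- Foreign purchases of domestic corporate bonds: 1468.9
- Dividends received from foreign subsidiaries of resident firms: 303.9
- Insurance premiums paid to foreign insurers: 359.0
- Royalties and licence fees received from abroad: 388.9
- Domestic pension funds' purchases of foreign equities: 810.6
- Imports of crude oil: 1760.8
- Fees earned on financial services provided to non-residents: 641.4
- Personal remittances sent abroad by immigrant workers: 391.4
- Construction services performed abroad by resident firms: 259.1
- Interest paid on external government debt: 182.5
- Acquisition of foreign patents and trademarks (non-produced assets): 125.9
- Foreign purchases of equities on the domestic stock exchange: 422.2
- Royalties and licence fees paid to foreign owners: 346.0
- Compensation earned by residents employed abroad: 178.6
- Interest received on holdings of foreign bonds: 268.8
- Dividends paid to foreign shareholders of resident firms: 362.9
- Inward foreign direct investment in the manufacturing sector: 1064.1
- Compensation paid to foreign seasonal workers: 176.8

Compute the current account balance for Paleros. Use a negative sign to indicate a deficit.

-1605.9

Goods: -1760.8
Services: 259.1 - 359.0 + 388.9 + 641.4 - 346.0 = 584.4
Primary income: -362.9 - 182.5 + 268.8 - 176.8 + 303.9 + 178.6 = 29.1
Secondary income: -67.2 - 391.4 = -458.6
Current account = (-1760.8) + 584.4 + 29.1 + (-458.6) = -1605.9
(Excluded from the current account — financial account: foreign purchases of domestic corporate bonds 1468.9, domestic pension funds' purchases of foreign equities 810.6, foreign purchases of equities on the domestic stock exchange 422.2, inward foreign direct investment in the manufacturing sector 1064.1; capital account: acquisition of foreign patents and trademarks (non-produced assets) 125.9.)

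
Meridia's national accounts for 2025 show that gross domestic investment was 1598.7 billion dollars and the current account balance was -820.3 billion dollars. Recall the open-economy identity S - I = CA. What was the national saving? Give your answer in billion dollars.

778.4

S = I + CA = 1598.7 + (-820.3) = 778.4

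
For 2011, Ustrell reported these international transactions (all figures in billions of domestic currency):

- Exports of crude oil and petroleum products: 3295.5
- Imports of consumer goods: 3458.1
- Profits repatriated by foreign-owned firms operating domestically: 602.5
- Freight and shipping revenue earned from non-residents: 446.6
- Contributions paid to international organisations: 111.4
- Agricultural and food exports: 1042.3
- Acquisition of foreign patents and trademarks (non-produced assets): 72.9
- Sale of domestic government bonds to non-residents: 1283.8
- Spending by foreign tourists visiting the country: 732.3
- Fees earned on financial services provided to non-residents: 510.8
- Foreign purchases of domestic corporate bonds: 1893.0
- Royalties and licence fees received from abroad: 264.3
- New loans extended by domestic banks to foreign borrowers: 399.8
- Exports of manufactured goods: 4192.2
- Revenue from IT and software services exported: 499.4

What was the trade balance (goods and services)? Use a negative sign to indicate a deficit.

Goods: -3458.1 + 4192.2 + 1042.3 + 3295.5 = 5071.9
Services: 510.8 + 499.4 + 264.3 + 446.6 + 732.3 = 2453.4
Trade balance = 5071.9 + 2453.4 = 7525.3
(Excluded from the trade balance — primary income: profits repatriated by foreign-owned firms operating domestically 602.5; secondary income: contributions paid to international organisations 111.4; capital account: acquisition of foreign patents and trademarks (non-produced assets) 72.9; financial account: sale of domestic government bonds to non-residents 1283.8, foreign purchases of domestic corporate bonds 1893.0, new loans extended by domestic banks to foreign borrowers 399.8.)

7525.3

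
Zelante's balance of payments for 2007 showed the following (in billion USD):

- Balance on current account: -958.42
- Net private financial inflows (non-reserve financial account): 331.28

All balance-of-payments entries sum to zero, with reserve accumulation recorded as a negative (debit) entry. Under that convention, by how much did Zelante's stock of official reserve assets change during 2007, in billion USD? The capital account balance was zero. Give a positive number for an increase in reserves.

-627.14

Official reserve transactions balance = -((-958.42) + 331.28) = 627.14
An accumulation of reserves is recorded as a debit (negative entry), so the change in the stock of reserves is the negative of that balance.
Change in official reserves = -(627.14) = -627.14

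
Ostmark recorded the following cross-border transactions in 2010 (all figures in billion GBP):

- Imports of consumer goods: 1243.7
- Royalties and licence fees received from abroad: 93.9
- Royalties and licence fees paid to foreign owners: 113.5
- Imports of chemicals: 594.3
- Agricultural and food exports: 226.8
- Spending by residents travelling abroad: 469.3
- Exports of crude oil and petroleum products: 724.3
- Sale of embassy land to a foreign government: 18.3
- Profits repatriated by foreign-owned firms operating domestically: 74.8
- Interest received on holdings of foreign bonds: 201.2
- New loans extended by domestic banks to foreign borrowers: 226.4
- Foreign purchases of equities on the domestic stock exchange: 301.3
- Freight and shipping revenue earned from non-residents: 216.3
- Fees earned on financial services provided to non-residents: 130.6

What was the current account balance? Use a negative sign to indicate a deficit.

-902.5

Goods: 724.3 + 226.8 - 1243.7 - 594.3 = -886.9
Services: 216.3 + 130.6 - 469.3 - 113.5 + 93.9 = -142.0
Primary income: 201.2 - 74.8 = 126.4
Current account = (-886.9) + (-142.0) + 126.4 = -902.5
(Excluded from the current account — capital account: sale of embassy land to a foreign government 18.3; financial account: new loans extended by domestic banks to foreign borrowers 226.4, foreign purchases of equities on the domestic stock exchange 301.3.)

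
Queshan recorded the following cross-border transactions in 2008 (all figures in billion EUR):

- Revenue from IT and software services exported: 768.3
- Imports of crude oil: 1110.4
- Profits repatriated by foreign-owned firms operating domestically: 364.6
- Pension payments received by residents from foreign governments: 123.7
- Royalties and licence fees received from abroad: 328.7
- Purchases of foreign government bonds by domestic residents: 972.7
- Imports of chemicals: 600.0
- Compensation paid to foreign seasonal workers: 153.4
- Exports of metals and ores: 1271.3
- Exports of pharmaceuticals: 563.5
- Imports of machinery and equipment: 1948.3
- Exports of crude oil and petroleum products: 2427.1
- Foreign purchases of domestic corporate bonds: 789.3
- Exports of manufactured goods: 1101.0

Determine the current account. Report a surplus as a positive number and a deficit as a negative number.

Goods: -1110.4 + 1101.0 + 1271.3 - 600.0 + 2427.1 - 1948.3 + 563.5 = 1704.2
Services: 768.3 + 328.7 = 1097.0
Primary income: -153.4 - 364.6 = -518.0
Secondary income: 123.7
Current account = 1704.2 + 1097.0 + (-518.0) + 123.7 = 2406.9
(Excluded from the current account — financial account: purchases of foreign government bonds by domestic residents 972.7, foreign purchases of domestic corporate bonds 789.3.)

2406.9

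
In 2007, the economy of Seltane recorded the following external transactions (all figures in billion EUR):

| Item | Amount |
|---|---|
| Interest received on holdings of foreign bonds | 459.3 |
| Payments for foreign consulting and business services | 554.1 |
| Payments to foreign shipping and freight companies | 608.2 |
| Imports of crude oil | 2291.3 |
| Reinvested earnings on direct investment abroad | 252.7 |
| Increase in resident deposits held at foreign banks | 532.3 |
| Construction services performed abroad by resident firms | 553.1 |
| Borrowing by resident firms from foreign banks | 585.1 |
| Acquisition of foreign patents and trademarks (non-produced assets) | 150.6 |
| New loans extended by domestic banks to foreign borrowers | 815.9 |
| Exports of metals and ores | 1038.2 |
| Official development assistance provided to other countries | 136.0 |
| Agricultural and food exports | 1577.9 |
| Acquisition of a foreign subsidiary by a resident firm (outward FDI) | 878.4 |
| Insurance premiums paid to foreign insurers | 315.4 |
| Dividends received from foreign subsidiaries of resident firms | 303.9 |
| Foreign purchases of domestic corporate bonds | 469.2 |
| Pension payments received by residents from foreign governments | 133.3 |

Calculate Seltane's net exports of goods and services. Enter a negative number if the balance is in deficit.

Goods: 1577.9 + 1038.2 - 2291.3 = 324.8
Services: -554.1 - 315.4 - 608.2 + 553.1 = -924.6
Trade balance = 324.8 + (-924.6) = -599.8
(Excluded from the trade balance — primary income: interest received on holdings of foreign bonds 459.3, reinvested earnings on direct investment abroad 252.7, dividends received from foreign subsidiaries of resident firms 303.9; financial account: increase in resident deposits held at foreign banks 532.3, borrowing by resident firms from foreign banks 585.1, new loans extended by domestic banks to foreign borrowers 815.9, acquisition of a foreign subsidiary by a resident firm (outward FDI) 878.4, foreign purchases of domestic corporate bonds 469.2; capital account: acquisition of foreign patents and trademarks (non-produced assets) 150.6; secondary income: official development assistance provided to other countries 136.0, pension payments received by residents from foreign governments 133.3.)

-599.8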